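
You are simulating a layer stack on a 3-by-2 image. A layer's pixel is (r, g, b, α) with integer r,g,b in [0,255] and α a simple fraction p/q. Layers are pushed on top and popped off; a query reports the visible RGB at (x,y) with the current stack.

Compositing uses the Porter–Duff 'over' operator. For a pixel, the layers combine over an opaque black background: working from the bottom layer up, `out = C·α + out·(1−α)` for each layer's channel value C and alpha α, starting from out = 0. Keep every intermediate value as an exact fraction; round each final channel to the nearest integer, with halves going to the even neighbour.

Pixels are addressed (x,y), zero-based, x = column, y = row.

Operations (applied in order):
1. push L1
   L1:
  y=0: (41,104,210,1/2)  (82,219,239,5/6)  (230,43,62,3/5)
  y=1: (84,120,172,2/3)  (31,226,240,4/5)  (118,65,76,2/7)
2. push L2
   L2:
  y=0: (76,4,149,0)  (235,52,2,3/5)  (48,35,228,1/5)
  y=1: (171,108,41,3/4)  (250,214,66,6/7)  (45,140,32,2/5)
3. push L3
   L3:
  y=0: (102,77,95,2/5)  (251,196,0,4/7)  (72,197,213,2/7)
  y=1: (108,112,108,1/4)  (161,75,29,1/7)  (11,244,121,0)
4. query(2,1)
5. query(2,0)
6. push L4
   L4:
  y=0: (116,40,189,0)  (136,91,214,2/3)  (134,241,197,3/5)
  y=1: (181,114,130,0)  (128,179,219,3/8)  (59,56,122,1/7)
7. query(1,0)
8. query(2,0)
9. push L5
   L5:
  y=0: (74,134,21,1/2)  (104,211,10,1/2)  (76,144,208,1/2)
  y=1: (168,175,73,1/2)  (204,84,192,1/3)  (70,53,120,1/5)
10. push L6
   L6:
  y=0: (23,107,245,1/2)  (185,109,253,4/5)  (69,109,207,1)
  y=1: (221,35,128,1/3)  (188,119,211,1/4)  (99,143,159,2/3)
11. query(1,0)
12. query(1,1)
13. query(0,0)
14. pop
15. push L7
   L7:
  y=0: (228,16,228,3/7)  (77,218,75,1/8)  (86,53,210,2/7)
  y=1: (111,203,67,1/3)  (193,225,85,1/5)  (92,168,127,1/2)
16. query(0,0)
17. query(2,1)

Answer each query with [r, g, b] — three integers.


at x=2,y=1 over L1,L2,L3:
+L1 (α=2/7) → [236/7, 130/7, 152/7]
+L2 (α=2/5) → [1338/35, 470/7, 904/35]
+L3 (α=0) → [1338/35, 470/7, 904/35]
rounded: [38, 67, 26]

query (2,0) [L1,L2,L3] — begin 0,0,0
after L1 α=3/5: [138, 129/5, 186/5]
after L2 α=1/5: [120, 691/25, 1884/25]
after L3 α=2/7: [744/7, 2661/35, 4014/35]
rounded: [106, 76, 115]

query (1,0) [L1,L2,L3,L4] — begin 0,0,0
+L1 (α=5/6) → [205/3, 365/2, 1195/6]
+L2 (α=3/5) → [505/3, 521/5, 1213/15]
+L3 (α=4/7) → [1509/7, 5483/35, 1213/35]
+L4 (α=2/3) → [3413/21, 3951/35, 16193/105]
= [163, 113, 154]

(2,0) stack=L1,L2,L3,L4; from [0,0,0]:
after L1 α=3/5: [138, 129/5, 186/5]
after L2 α=1/5: [120, 691/25, 1884/25]
after L3 α=2/7: [744/7, 2661/35, 4014/35]
after L4 α=3/5: [4302/35, 30627/175, 28713/175]
rounded: [123, 175, 164]

query (1,0) [L1,L2,L3,L4,L5,L6] — begin 0,0,0
+L1 (α=5/6) → [205/3, 365/2, 1195/6]
+L2 (α=3/5) → [505/3, 521/5, 1213/15]
+L3 (α=4/7) → [1509/7, 5483/35, 1213/35]
+L4 (α=2/3) → [3413/21, 3951/35, 16193/105]
+L5 (α=1/2) → [5597/42, 5668/35, 17243/210]
+L6 (α=4/5) → [36677/210, 20928/175, 229763/1050]
rounded: [175, 120, 219]

(1,1) stack=L1,L2,L3,L4,L5,L6; from [0,0,0]:
L1 α=4/5: [124/5, 904/5, 192]
L2 α=6/7: [7624/35, 7324/35, 84]
L3 α=1/7: [51379/245, 46569/245, 533/7]
L4 α=3/8: [70195/392, 36441/196, 908/7]
L5 α=1/3: [110179/588, 14891/98, 3160/21]
L6 α=1/4: [147027/784, 56335/392, 4637/28]
→ [188, 144, 166]

at x=0,y=0 over L1,L2,L3,L4,L5,L6:
L1 α=1/2: [41/2, 52, 105]
L2 α=0: [41/2, 52, 105]
L3 α=2/5: [531/10, 62, 101]
L4 α=0: [531/10, 62, 101]
L5 α=1/2: [1271/20, 98, 61]
L6 α=1/2: [1731/40, 205/2, 153]
→ [43, 102, 153]

at x=0,y=0 over L1,L2,L3,L4,L5,L7:
after L1 α=1/2: [41/2, 52, 105]
after L2 α=0: [41/2, 52, 105]
after L3 α=2/5: [531/10, 62, 101]
after L4 α=0: [531/10, 62, 101]
after L5 α=1/2: [1271/20, 98, 61]
after L7 α=3/7: [4691/35, 440/7, 928/7]
→ [134, 63, 133]

at x=2,y=1 over L1,L2,L3,L4,L5,L7:
+L1 (α=2/7) → [236/7, 130/7, 152/7]
+L2 (α=2/5) → [1338/35, 470/7, 904/35]
+L3 (α=0) → [1338/35, 470/7, 904/35]
+L4 (α=1/7) → [10093/245, 3212/49, 9694/245]
+L5 (α=1/5) → [57522/1225, 3089/49, 68176/1225]
+L7 (α=1/2) → [85111/1225, 11321/98, 223751/2450]
rounded: [69, 116, 91]


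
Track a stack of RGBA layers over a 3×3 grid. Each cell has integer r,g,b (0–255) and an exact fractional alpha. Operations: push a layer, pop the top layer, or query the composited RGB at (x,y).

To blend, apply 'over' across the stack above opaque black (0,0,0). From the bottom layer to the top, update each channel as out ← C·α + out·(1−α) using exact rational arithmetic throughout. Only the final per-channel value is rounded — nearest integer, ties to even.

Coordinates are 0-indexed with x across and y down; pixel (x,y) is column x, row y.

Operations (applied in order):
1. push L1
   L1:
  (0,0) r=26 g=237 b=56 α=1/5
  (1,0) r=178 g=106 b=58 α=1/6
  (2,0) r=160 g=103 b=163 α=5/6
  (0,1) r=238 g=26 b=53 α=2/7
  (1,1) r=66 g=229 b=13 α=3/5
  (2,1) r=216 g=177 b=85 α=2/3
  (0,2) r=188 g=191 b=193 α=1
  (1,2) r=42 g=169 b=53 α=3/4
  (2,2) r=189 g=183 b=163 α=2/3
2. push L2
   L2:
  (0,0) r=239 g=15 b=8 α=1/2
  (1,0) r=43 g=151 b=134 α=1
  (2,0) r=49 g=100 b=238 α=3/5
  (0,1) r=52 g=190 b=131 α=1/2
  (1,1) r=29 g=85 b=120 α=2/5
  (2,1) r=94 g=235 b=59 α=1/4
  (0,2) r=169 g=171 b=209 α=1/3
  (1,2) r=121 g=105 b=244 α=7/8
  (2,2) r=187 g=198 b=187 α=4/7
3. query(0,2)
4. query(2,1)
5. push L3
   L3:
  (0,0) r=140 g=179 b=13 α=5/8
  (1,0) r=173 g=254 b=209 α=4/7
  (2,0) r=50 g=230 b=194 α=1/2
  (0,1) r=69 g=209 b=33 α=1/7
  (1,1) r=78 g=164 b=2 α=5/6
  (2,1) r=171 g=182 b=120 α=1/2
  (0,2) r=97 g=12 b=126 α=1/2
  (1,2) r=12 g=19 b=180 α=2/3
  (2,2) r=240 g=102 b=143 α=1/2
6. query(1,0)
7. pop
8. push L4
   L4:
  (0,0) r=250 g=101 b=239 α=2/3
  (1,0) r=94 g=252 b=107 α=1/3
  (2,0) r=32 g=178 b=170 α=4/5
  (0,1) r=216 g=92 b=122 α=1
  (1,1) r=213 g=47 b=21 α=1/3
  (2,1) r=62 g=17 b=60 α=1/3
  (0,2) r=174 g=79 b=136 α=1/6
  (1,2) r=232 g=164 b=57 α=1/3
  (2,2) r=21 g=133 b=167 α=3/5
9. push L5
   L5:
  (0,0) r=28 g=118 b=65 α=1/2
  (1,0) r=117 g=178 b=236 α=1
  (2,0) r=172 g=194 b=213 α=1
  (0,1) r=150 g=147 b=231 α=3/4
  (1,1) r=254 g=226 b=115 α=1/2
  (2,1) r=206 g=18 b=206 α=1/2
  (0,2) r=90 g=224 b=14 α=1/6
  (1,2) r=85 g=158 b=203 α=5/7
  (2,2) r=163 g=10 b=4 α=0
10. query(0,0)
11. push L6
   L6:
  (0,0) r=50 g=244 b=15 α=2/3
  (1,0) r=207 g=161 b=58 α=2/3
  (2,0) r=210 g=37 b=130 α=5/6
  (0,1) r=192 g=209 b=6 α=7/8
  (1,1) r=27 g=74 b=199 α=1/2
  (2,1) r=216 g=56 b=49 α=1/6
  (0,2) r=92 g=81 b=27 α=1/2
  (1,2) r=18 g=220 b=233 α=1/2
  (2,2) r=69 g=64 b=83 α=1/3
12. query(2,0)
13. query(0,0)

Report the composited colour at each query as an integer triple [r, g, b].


at x=0,y=2 over L1,L2:
L1 α=1: [188, 191, 193]
L2 α=1/3: [545/3, 553/3, 595/3]
→ [182, 184, 198]

at x=2,y=1 over L1,L2:
+L1 (α=2/3) → [144, 118, 170/3]
+L2 (α=1/4) → [263/2, 589/4, 229/4]
rounded: [132, 147, 57]

at x=1,y=0 over L1,L2,L3:
after L1 α=1/6: [89/3, 53/3, 29/3]
after L2 α=1: [43, 151, 134]
after L3 α=4/7: [821/7, 1469/7, 1238/7]
→ [117, 210, 177]

(0,0) stack=L1,L2,L4,L5; from [0,0,0]:
after L1 α=1/5: [26/5, 237/5, 56/5]
after L2 α=1/2: [1221/10, 156/5, 48/5]
after L4 α=2/3: [6221/30, 1166/15, 2438/15]
after L5 α=1/2: [7061/60, 1468/15, 3413/30]
= [118, 98, 114]

query (2,0) [L1,L2,L4,L5,L6] — begin 0,0,0
after L1 α=5/6: [400/3, 515/6, 815/6]
after L2 α=3/5: [1241/15, 283/3, 2957/15]
after L4 α=4/5: [3161/75, 2419/15, 13157/75]
after L5 α=1: [172, 194, 213]
after L6 α=5/6: [611/3, 379/6, 863/6]
= [204, 63, 144]

(0,0) stack=L1,L2,L4,L5,L6; from [0,0,0]:
L1 α=1/5: [26/5, 237/5, 56/5]
L2 α=1/2: [1221/10, 156/5, 48/5]
L4 α=2/3: [6221/30, 1166/15, 2438/15]
L5 α=1/2: [7061/60, 1468/15, 3413/30]
L6 α=2/3: [13061/180, 8788/45, 4313/90]
→ [73, 195, 48]


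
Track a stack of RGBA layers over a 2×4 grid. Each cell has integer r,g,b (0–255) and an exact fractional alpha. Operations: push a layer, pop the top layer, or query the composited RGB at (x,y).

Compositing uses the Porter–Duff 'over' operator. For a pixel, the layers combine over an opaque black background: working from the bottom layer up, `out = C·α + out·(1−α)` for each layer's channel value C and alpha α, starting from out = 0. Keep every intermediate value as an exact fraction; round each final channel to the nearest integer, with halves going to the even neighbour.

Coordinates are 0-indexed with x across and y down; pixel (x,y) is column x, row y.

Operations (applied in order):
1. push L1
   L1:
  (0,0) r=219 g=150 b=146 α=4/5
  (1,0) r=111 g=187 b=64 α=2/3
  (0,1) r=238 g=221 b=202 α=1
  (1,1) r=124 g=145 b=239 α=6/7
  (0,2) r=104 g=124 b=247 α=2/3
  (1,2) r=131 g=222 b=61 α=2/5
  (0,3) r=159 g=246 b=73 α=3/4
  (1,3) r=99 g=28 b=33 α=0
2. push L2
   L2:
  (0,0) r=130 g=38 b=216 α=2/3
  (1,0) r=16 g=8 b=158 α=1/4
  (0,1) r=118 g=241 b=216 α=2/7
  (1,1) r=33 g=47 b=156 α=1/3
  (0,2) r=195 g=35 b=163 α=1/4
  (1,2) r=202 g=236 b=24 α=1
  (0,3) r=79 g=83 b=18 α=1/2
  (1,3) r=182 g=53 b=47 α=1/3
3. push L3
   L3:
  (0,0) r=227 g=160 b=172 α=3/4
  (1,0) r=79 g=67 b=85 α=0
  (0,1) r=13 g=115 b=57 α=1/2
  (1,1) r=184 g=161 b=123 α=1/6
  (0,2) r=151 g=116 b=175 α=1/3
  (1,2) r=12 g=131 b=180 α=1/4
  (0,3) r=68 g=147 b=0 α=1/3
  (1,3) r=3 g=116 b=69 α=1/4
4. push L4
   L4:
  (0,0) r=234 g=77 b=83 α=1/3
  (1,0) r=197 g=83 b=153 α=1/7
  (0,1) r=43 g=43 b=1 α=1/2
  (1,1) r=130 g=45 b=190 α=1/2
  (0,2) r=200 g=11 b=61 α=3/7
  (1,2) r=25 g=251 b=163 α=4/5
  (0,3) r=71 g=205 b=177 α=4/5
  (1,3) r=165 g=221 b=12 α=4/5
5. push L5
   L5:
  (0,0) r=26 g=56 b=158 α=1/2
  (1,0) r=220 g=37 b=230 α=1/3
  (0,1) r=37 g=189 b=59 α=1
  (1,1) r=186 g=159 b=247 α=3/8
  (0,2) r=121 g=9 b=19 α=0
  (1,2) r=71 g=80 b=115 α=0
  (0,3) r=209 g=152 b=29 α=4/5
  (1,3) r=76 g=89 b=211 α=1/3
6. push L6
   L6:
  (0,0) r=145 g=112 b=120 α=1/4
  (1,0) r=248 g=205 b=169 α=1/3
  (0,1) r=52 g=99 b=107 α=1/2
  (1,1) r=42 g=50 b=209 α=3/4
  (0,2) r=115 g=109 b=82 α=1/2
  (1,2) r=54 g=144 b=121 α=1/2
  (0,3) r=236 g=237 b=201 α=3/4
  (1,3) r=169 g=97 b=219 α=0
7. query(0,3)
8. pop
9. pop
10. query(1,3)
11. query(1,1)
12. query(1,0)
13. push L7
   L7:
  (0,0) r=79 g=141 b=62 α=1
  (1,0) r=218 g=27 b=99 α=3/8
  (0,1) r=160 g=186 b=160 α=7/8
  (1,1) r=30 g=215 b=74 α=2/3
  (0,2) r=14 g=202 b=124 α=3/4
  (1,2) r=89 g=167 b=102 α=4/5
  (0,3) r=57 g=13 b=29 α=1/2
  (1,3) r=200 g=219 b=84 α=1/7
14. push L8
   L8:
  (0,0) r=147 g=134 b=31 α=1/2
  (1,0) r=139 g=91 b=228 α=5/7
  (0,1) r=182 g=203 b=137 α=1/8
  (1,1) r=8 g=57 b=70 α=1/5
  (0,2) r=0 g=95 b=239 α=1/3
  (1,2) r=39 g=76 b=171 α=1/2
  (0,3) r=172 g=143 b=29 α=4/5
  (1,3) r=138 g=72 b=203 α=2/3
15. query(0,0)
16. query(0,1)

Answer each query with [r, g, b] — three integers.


query (0,3) [L1,L2,L3,L4,L5,L6] — begin 0,0,0
+L1 (α=3/4) → [477/4, 369/2, 219/4]
+L2 (α=1/2) → [793/8, 535/4, 291/8]
+L3 (α=1/3) → [355/4, 829/6, 97/4]
+L4 (α=4/5) → [1491/20, 5749/30, 2929/20]
+L5 (α=4/5) → [18211/100, 23989/150, 5249/100]
+L6 (α=3/4) → [89011/400, 130639/600, 65549/400]
rounded: [223, 218, 164]

(1,3) stack=L1,L2,L3,L4; from [0,0,0]:
after L1 α=0: [0, 0, 0]
after L2 α=1/3: [182/3, 53/3, 47/3]
after L3 α=1/4: [185/4, 169/4, 29]
after L4 α=4/5: [565/4, 741/4, 77/5]
= [141, 185, 15]

at x=1,y=1 over L1,L2,L3,L4:
after L1 α=6/7: [744/7, 870/7, 1434/7]
after L2 α=1/3: [573/7, 2069/21, 1320/7]
after L3 α=1/6: [4153/42, 6863/63, 2487/14]
after L4 α=1/2: [9613/84, 4849/63, 5147/28]
→ [114, 77, 184]

query (1,0) [L1,L2,L3,L4] — begin 0,0,0
+L1 (α=2/3) → [74, 374/3, 128/3]
+L2 (α=1/4) → [119/2, 191/2, 143/2]
+L3 (α=0) → [119/2, 191/2, 143/2]
+L4 (α=1/7) → [554/7, 656/7, 582/7]
rounded: [79, 94, 83]

at x=0,y=0 over L1,L2,L3,L4,L7,L8:
L1 α=4/5: [876/5, 120, 584/5]
L2 α=2/3: [2176/15, 196/3, 2744/15]
L3 α=3/4: [12391/60, 409/3, 2621/15]
L4 α=1/3: [19411/90, 1049/9, 6487/45]
L7 α=1: [79, 141, 62]
L8 α=1/2: [113, 275/2, 93/2]
= [113, 138, 46]

(0,1) stack=L1,L2,L3,L4,L7,L8; from [0,0,0]:
L1 α=1: [238, 221, 202]
L2 α=2/7: [1426/7, 1587/7, 206]
L3 α=1/2: [1517/14, 1196/7, 263/2]
L4 α=1/2: [2119/28, 1497/14, 265/4]
L7 α=7/8: [33479/224, 19725/112, 4745/32]
L8 α=1/8: [39303/256, 22973/128, 37599/256]
rounded: [154, 179, 147]


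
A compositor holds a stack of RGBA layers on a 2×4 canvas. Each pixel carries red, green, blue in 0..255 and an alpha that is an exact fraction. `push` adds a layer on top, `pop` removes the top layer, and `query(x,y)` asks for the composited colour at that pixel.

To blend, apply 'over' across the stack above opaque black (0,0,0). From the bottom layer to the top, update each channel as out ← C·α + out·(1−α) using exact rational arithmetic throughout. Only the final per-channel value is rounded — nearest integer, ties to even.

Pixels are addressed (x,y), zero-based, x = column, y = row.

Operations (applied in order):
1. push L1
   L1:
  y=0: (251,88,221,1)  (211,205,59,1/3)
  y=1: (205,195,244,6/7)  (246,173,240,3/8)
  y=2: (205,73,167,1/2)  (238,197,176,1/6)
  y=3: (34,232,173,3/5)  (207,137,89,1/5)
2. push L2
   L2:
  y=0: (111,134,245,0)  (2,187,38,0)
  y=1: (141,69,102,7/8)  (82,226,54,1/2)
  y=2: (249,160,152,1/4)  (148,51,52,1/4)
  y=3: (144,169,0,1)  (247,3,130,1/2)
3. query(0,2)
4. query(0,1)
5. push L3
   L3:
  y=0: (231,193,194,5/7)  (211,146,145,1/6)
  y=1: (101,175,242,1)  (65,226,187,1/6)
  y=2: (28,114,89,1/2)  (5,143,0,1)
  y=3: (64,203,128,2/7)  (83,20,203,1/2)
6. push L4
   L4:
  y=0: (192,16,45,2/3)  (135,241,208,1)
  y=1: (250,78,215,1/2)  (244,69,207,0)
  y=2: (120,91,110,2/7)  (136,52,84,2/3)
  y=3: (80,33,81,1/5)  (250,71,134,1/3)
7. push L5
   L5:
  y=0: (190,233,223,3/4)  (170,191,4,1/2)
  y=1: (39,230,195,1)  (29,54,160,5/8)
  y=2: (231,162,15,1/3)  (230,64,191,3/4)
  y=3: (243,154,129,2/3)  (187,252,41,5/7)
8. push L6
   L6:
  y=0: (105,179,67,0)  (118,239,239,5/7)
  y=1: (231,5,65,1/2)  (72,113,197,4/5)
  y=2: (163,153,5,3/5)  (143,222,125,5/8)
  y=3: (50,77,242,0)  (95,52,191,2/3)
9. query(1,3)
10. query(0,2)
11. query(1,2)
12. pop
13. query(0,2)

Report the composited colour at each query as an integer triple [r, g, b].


at x=0,y=2 over L1,L2:
L1 α=1/2: [205/2, 73/2, 167/2]
L2 α=1/4: [1113/8, 539/8, 805/8]
→ [139, 67, 101]

query (0,1) [L1,L2] — begin 0,0,0
L1 α=6/7: [1230/7, 1170/7, 1464/7]
L2 α=7/8: [8139/56, 4551/56, 3231/28]
= [145, 81, 115]

query (1,3) [L1,L2,L3,L4,L5,L6] — begin 0,0,0
+L1 (α=1/5) → [207/5, 137/5, 89/5]
+L2 (α=1/2) → [721/5, 76/5, 739/10]
+L3 (α=1/2) → [568/5, 88/5, 2769/20]
+L4 (α=1/3) → [2386/15, 177/5, 4109/30]
+L5 (α=5/7) → [18797/105, 6654/35, 7184/105]
+L6 (α=2/3) → [38747/315, 10294/105, 47294/315]
→ [123, 98, 150]

at x=0,y=2 over L1,L2,L3,L4,L5,L6:
L1 α=1/2: [205/2, 73/2, 167/2]
L2 α=1/4: [1113/8, 539/8, 805/8]
L3 α=1/2: [1337/16, 1451/16, 1517/16]
L4 α=2/7: [10525/112, 10167/112, 11105/112]
L5 α=1/3: [23461/168, 6413/56, 11945/168]
L6 α=3/5: [64537/420, 3853/28, 2641/84]
→ [154, 138, 31]

query (1,2) [L1,L2,L3,L4,L5,L6] — begin 0,0,0
+L1 (α=1/6) → [119/3, 197/6, 88/3]
+L2 (α=1/4) → [267/4, 299/8, 35]
+L3 (α=1) → [5, 143, 0]
+L4 (α=2/3) → [277/3, 247/3, 56]
+L5 (α=3/4) → [2347/12, 823/12, 629/4]
+L6 (α=5/8) → [5207/32, 5263/32, 4387/32]
= [163, 164, 137]

at x=0,y=2 over L1,L2,L3,L4,L5:
after L1 α=1/2: [205/2, 73/2, 167/2]
after L2 α=1/4: [1113/8, 539/8, 805/8]
after L3 α=1/2: [1337/16, 1451/16, 1517/16]
after L4 α=2/7: [10525/112, 10167/112, 11105/112]
after L5 α=1/3: [23461/168, 6413/56, 11945/168]
= [140, 115, 71]


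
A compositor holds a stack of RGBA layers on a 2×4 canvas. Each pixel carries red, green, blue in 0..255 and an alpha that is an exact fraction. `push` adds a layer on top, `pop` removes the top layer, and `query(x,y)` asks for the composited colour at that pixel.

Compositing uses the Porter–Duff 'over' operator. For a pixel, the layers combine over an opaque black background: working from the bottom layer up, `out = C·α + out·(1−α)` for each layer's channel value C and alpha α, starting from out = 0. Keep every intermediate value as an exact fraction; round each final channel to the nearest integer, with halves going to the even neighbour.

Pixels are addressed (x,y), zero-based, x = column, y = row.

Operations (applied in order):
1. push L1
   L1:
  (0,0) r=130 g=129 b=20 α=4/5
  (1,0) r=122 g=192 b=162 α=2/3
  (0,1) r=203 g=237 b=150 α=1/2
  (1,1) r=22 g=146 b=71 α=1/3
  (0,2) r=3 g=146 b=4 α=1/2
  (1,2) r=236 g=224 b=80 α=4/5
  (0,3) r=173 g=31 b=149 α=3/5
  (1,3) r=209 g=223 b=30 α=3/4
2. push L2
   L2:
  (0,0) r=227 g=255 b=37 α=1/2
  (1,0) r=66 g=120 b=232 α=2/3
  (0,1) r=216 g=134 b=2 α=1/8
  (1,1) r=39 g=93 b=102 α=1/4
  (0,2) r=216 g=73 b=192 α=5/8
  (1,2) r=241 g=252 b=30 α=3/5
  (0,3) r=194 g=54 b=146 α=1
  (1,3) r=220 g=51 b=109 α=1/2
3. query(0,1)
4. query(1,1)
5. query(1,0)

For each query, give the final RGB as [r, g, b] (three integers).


at x=0,y=1 over L1,L2:
+L1 (α=1/2) → [203/2, 237/2, 75]
+L2 (α=1/8) → [1853/16, 1927/16, 527/8]
→ [116, 120, 66]

(1,1) stack=L1,L2; from [0,0,0]:
L1 α=1/3: [22/3, 146/3, 71/3]
L2 α=1/4: [61/4, 239/4, 173/4]
= [15, 60, 43]

(1,0) stack=L1,L2; from [0,0,0]:
+L1 (α=2/3) → [244/3, 128, 108]
+L2 (α=2/3) → [640/9, 368/3, 572/3]
= [71, 123, 191]


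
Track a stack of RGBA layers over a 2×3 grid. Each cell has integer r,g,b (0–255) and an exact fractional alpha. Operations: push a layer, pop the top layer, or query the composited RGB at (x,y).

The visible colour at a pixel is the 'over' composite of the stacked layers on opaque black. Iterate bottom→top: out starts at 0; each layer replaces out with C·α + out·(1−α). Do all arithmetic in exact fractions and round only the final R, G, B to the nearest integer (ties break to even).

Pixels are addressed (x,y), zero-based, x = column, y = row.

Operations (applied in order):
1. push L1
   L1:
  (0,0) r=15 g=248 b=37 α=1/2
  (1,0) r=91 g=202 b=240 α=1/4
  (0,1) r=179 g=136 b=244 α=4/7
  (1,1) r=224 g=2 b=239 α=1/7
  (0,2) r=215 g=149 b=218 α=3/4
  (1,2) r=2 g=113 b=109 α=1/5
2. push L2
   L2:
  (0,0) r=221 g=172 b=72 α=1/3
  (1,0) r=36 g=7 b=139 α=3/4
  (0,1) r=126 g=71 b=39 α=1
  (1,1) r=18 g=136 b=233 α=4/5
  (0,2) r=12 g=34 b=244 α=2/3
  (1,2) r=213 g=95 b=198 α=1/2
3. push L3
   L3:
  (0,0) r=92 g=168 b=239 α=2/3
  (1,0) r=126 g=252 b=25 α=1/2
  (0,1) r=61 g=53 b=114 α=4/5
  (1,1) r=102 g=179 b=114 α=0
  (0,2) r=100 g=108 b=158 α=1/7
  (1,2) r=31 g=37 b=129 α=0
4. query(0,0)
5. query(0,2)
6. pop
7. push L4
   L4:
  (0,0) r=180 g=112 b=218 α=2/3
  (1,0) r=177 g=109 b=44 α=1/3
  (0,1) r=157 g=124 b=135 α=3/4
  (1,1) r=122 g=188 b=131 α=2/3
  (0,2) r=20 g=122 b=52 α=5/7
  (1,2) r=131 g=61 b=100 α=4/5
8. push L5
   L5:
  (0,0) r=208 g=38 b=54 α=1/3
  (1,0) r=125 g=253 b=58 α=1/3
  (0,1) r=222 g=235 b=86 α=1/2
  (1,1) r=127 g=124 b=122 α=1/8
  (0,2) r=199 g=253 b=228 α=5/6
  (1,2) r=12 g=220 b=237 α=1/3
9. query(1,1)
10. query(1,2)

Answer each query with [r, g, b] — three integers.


at x=0,y=0 over L1,L2,L3:
L1 α=1/2: [15/2, 124, 37/2]
L2 α=1/3: [236/3, 140, 109/3]
L3 α=2/3: [788/9, 476/3, 1543/9]
→ [88, 159, 171]

(0,2) stack=L1,L2,L3; from [0,0,0]:
after L1 α=3/4: [645/4, 447/4, 327/2]
after L2 α=2/3: [247/4, 719/12, 1303/6]
after L3 α=1/7: [941/14, 935/14, 1461/7]
rounded: [67, 67, 209]

at x=1,y=1 over L1,L2,L4,L5:
+L1 (α=1/7) → [32, 2/7, 239/7]
+L2 (α=4/5) → [104/5, 762/7, 6763/35]
+L4 (α=2/3) → [1324/15, 3394/21, 5311/35]
+L5 (α=1/8) → [11173/120, 1883/12, 5921/40]
= [93, 157, 148]

(1,2) stack=L1,L2,L4,L5; from [0,0,0]:
L1 α=1/5: [2/5, 113/5, 109/5]
L2 α=1/2: [1067/10, 294/5, 1099/10]
L4 α=4/5: [6307/50, 1514/25, 5099/50]
L5 α=1/3: [6607/75, 8528/75, 11024/75]
= [88, 114, 147]


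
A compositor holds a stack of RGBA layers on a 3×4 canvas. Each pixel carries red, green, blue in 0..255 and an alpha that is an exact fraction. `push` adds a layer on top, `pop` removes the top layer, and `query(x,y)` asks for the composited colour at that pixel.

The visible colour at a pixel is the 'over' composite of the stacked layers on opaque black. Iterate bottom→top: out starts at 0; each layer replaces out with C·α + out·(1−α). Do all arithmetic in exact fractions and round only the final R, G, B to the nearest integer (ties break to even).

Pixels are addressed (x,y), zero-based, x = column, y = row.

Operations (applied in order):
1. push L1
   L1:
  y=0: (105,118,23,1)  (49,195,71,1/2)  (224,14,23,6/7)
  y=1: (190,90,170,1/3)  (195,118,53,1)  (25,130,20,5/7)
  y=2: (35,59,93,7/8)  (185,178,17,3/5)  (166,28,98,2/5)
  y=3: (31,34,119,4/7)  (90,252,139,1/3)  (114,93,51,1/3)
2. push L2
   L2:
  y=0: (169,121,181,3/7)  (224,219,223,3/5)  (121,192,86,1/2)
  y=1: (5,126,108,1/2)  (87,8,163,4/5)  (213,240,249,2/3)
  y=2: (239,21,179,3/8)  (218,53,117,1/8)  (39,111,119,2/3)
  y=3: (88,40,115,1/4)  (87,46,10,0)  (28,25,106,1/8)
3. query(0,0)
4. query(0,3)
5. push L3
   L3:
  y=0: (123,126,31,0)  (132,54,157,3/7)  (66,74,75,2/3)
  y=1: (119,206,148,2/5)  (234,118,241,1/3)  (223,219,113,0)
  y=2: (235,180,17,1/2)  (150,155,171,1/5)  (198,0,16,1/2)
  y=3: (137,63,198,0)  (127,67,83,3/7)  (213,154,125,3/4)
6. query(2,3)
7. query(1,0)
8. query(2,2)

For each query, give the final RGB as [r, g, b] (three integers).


at x=0,y=0 over L1,L2:
+L1 (α=1) → [105, 118, 23]
+L2 (α=3/7) → [927/7, 835/7, 635/7]
→ [132, 119, 91]

query (0,3) [L1,L2] — begin 0,0,0
+L1 (α=4/7) → [124/7, 136/7, 68]
+L2 (α=1/4) → [247/7, 172/7, 319/4]
= [35, 25, 80]

query (2,3) [L1,L2,L3] — begin 0,0,0
after L1 α=1/3: [38, 31, 17]
after L2 α=1/8: [147/4, 121/4, 225/8]
after L3 α=3/4: [2703/16, 1969/16, 3225/32]
rounded: [169, 123, 101]

query (1,0) [L1,L2,L3] — begin 0,0,0
L1 α=1/2: [49/2, 195/2, 71/2]
L2 α=3/5: [721/5, 852/5, 148]
L3 α=3/7: [4864/35, 4218/35, 1063/7]
→ [139, 121, 152]

at x=2,y=2 over L1,L2,L3:
L1 α=2/5: [332/5, 56/5, 196/5]
L2 α=2/3: [722/15, 1166/15, 462/5]
L3 α=1/2: [1846/15, 583/15, 271/5]
= [123, 39, 54]


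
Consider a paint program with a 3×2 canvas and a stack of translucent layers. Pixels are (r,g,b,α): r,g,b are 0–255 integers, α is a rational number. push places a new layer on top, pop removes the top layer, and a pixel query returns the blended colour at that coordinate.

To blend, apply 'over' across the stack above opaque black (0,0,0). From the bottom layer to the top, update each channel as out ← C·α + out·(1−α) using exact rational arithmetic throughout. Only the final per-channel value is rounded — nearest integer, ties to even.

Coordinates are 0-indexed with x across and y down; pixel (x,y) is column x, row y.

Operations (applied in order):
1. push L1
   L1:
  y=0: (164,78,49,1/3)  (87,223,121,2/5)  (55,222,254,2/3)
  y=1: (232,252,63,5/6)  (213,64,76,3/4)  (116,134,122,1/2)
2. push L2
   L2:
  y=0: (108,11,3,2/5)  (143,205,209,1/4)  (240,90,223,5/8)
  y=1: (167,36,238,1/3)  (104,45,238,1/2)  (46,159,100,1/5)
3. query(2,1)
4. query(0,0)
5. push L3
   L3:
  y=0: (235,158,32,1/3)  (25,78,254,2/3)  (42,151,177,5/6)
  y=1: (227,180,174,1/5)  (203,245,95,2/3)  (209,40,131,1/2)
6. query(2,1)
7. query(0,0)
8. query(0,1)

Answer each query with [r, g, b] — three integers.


(2,1) stack=L1,L2; from [0,0,0]:
L1 α=1/2: [58, 67, 61]
L2 α=1/5: [278/5, 427/5, 344/5]
= [56, 85, 69]

(0,0) stack=L1,L2; from [0,0,0]:
+L1 (α=1/3) → [164/3, 26, 49/3]
+L2 (α=2/5) → [76, 20, 11]
→ [76, 20, 11]

at x=2,y=1 over L1,L2,L3:
L1 α=1/2: [58, 67, 61]
L2 α=1/5: [278/5, 427/5, 344/5]
L3 α=1/2: [1323/10, 627/10, 999/10]
→ [132, 63, 100]

at x=0,y=0 over L1,L2,L3:
after L1 α=1/3: [164/3, 26, 49/3]
after L2 α=2/5: [76, 20, 11]
after L3 α=1/3: [129, 66, 18]
→ [129, 66, 18]

at x=0,y=1 over L1,L2,L3:
+L1 (α=5/6) → [580/3, 210, 105/2]
+L2 (α=1/3) → [1661/9, 152, 343/3]
+L3 (α=1/5) → [8687/45, 788/5, 1894/15]
→ [193, 158, 126]


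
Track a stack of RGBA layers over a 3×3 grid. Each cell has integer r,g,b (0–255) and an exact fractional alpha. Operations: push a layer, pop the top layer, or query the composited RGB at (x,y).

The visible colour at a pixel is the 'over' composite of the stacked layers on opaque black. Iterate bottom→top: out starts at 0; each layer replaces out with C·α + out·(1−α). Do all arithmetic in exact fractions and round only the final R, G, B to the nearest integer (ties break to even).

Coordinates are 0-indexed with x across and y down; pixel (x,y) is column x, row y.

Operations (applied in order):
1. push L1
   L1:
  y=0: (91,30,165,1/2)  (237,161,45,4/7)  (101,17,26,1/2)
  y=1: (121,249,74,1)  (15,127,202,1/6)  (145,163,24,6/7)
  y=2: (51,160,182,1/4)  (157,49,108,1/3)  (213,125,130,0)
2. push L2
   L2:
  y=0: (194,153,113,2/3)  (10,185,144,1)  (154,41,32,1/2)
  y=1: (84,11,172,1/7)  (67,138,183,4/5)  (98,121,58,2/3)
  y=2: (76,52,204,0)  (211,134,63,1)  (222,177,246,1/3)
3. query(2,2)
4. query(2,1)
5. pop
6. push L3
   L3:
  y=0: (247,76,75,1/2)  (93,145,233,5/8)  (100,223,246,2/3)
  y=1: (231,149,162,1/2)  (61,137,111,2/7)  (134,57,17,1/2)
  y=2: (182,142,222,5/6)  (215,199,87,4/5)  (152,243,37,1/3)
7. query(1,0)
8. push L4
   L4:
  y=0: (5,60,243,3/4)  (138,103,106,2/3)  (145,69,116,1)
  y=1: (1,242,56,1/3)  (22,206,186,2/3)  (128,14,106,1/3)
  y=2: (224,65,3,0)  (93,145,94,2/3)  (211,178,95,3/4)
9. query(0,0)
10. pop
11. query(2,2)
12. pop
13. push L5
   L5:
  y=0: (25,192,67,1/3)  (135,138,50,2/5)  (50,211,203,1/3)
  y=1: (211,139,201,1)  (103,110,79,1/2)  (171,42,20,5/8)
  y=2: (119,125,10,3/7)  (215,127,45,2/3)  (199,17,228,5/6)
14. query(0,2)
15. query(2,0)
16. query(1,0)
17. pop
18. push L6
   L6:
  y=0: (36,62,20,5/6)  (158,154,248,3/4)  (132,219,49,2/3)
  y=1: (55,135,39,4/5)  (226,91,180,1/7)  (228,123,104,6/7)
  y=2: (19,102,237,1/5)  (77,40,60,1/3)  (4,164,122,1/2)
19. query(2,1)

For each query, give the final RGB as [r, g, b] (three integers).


(2,2) stack=L1,L2; from [0,0,0]:
+L1 (α=0) → [0, 0, 0]
+L2 (α=1/3) → [74, 59, 82]
→ [74, 59, 82]

query (2,1) [L1,L2] — begin 0,0,0
after L1 α=6/7: [870/7, 978/7, 144/7]
after L2 α=2/3: [2242/21, 2672/21, 956/21]
rounded: [107, 127, 46]

query (1,0) [L1,L3] — begin 0,0,0
L1 α=4/7: [948/7, 92, 180/7]
L3 α=5/8: [6099/56, 1001/8, 8695/56]
rounded: [109, 125, 155]

(0,0) stack=L1,L3,L4; from [0,0,0]:
+L1 (α=1/2) → [91/2, 15, 165/2]
+L3 (α=1/2) → [585/4, 91/2, 315/4]
+L4 (α=3/4) → [645/16, 451/8, 3231/16]
= [40, 56, 202]

(2,2) stack=L1,L3; from [0,0,0]:
after L1 α=0: [0, 0, 0]
after L3 α=1/3: [152/3, 81, 37/3]
rounded: [51, 81, 12]

at x=0,y=2 over L1,L5:
L1 α=1/4: [51/4, 40, 91/2]
L5 α=3/7: [408/7, 535/7, 212/7]
= [58, 76, 30]

query (2,0) [L1,L5] — begin 0,0,0
after L1 α=1/2: [101/2, 17/2, 13]
after L5 α=1/3: [151/3, 76, 229/3]
rounded: [50, 76, 76]

at x=1,y=0 over L1,L5:
after L1 α=4/7: [948/7, 92, 180/7]
after L5 α=2/5: [4734/35, 552/5, 248/7]
→ [135, 110, 35]

at x=2,y=1 over L1,L6:
after L1 α=6/7: [870/7, 978/7, 144/7]
after L6 α=6/7: [10446/49, 6144/49, 4512/49]
→ [213, 125, 92]


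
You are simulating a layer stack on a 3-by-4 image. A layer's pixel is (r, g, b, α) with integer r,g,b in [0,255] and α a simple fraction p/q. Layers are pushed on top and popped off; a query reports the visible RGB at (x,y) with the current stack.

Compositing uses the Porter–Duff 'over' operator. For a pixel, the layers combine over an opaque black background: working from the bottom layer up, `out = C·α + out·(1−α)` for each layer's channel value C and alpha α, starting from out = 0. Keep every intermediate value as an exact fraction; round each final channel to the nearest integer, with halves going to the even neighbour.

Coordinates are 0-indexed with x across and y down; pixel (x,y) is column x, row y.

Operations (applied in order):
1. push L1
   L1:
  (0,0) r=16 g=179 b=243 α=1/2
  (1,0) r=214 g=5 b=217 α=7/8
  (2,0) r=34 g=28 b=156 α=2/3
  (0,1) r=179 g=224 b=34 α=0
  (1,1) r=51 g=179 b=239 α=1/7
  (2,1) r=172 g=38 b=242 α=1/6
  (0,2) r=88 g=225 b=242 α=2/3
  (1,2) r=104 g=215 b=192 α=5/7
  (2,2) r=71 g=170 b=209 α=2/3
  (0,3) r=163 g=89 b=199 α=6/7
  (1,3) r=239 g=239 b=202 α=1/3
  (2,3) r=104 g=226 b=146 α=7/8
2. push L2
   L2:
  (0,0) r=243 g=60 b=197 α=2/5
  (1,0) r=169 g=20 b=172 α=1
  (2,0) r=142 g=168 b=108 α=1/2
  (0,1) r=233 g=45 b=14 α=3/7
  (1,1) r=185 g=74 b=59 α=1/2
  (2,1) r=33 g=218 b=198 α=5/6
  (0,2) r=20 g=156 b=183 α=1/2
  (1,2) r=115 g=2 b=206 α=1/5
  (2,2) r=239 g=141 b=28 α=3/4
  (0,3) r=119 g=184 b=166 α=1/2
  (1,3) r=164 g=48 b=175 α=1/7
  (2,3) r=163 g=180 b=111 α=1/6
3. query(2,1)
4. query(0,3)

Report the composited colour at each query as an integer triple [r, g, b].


(2,1) stack=L1,L2; from [0,0,0]:
L1 α=1/6: [86/3, 19/3, 121/3]
L2 α=5/6: [581/18, 3289/18, 3091/18]
→ [32, 183, 172]

at x=0,y=3 over L1,L2:
L1 α=6/7: [978/7, 534/7, 1194/7]
L2 α=1/2: [1811/14, 911/7, 1178/7]
→ [129, 130, 168]


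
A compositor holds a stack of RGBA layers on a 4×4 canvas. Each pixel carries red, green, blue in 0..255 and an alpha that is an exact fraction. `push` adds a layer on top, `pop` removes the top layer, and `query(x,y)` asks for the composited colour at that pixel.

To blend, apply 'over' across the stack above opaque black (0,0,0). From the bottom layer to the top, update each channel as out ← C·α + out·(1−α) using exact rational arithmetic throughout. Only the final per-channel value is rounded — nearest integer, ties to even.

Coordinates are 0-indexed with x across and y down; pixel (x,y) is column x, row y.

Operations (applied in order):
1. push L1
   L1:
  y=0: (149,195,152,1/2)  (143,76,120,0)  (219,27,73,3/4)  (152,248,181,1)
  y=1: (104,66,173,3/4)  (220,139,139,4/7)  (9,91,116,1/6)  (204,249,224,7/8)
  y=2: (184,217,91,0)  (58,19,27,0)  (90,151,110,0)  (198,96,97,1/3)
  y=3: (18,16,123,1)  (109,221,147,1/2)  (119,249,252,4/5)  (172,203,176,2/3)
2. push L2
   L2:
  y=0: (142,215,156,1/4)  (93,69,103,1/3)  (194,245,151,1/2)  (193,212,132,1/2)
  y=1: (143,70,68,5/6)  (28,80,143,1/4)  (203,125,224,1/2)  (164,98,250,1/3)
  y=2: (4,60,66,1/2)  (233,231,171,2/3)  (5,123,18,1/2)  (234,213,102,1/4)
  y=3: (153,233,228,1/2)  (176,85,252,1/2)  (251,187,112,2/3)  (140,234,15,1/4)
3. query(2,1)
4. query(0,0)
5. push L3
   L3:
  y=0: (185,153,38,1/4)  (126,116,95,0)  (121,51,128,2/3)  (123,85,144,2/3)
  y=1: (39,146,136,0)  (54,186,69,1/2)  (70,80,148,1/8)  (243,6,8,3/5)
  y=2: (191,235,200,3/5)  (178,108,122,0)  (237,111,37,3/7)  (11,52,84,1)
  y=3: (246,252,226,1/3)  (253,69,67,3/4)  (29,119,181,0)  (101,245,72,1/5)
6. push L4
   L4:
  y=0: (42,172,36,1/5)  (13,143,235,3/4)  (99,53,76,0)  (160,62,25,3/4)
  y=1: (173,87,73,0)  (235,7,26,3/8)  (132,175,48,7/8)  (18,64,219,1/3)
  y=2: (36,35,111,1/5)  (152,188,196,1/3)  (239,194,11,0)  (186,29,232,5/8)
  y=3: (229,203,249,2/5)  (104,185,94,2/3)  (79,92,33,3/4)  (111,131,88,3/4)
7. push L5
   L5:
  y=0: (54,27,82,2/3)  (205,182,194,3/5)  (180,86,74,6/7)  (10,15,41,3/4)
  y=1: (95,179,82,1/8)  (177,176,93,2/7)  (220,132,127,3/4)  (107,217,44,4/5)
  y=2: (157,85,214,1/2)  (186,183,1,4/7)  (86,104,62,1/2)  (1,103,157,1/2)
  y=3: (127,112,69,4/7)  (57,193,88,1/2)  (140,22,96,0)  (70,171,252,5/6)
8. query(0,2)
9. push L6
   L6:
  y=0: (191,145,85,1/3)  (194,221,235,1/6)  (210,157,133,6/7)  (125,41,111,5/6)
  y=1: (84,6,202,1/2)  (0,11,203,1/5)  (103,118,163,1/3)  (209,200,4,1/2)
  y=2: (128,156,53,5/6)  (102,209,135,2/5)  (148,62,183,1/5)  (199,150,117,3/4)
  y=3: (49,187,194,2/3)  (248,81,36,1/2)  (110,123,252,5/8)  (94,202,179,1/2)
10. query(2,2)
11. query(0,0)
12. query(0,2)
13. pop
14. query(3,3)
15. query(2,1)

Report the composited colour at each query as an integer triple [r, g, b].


query (2,1) [L1,L2] — begin 0,0,0
L1 α=1/6: [3/2, 91/6, 58/3]
L2 α=1/2: [409/4, 841/12, 365/3]
rounded: [102, 70, 122]

query (0,0) [L1,L2] — begin 0,0,0
after L1 α=1/2: [149/2, 195/2, 76]
after L2 α=1/4: [731/8, 1015/8, 96]
→ [91, 127, 96]

at x=0,y=2 over L1,L2,L3,L4,L5:
L1 α=0: [0, 0, 0]
L2 α=1/2: [2, 30, 33]
L3 α=3/5: [577/5, 153, 666/5]
L4 α=1/5: [2488/25, 647/5, 3219/25]
L5 α=1/2: [6413/50, 536/5, 8569/50]
rounded: [128, 107, 171]

at x=2,y=2 over L1,L2,L3,L4,L5,L6:
L1 α=0: [0, 0, 0]
L2 α=1/2: [5/2, 123/2, 9]
L3 α=3/7: [103, 579/7, 21]
L4 α=0: [103, 579/7, 21]
L5 α=1/2: [189/2, 1307/14, 83/2]
L6 α=1/5: [526/5, 3048/35, 349/5]
→ [105, 87, 70]

at x=0,y=0 over L1,L2,L3,L4,L5,L6:
L1 α=1/2: [149/2, 195/2, 76]
L2 α=1/4: [731/8, 1015/8, 96]
L3 α=1/4: [3673/32, 4269/32, 163/2]
L4 α=1/5: [4009/40, 1129/8, 362/5]
L5 α=2/3: [8329/120, 1561/24, 394/5]
L6 α=1/3: [19789/180, 3301/36, 1213/15]
rounded: [110, 92, 81]

query (0,2) [L1,L2,L3,L4,L5,L6] — begin 0,0,0
+L1 (α=0) → [0, 0, 0]
+L2 (α=1/2) → [2, 30, 33]
+L3 (α=3/5) → [577/5, 153, 666/5]
+L4 (α=1/5) → [2488/25, 647/5, 3219/25]
+L5 (α=1/2) → [6413/50, 536/5, 8569/50]
+L6 (α=5/6) → [38413/300, 2218/15, 7273/100]
→ [128, 148, 73]

at x=3,y=3 over L1,L2,L3,L4,L5:
after L1 α=2/3: [344/3, 406/3, 352/3]
after L2 α=1/4: [121, 160, 367/4]
after L3 α=1/5: [117, 177, 439/5]
after L4 α=3/4: [225/2, 285/2, 1759/20]
after L5 α=5/6: [925/12, 665/4, 26959/120]
→ [77, 166, 225]

(2,1) stack=L1,L2,L3,L4,L5; from [0,0,0]:
after L1 α=1/6: [3/2, 91/6, 58/3]
after L2 α=1/2: [409/4, 841/12, 365/3]
after L3 α=1/8: [3143/32, 6847/96, 2999/24]
after L4 α=7/8: [32711/256, 124447/768, 11063/192]
after L5 α=3/4: [201671/1024, 428575/3072, 84215/768]
rounded: [197, 140, 110]


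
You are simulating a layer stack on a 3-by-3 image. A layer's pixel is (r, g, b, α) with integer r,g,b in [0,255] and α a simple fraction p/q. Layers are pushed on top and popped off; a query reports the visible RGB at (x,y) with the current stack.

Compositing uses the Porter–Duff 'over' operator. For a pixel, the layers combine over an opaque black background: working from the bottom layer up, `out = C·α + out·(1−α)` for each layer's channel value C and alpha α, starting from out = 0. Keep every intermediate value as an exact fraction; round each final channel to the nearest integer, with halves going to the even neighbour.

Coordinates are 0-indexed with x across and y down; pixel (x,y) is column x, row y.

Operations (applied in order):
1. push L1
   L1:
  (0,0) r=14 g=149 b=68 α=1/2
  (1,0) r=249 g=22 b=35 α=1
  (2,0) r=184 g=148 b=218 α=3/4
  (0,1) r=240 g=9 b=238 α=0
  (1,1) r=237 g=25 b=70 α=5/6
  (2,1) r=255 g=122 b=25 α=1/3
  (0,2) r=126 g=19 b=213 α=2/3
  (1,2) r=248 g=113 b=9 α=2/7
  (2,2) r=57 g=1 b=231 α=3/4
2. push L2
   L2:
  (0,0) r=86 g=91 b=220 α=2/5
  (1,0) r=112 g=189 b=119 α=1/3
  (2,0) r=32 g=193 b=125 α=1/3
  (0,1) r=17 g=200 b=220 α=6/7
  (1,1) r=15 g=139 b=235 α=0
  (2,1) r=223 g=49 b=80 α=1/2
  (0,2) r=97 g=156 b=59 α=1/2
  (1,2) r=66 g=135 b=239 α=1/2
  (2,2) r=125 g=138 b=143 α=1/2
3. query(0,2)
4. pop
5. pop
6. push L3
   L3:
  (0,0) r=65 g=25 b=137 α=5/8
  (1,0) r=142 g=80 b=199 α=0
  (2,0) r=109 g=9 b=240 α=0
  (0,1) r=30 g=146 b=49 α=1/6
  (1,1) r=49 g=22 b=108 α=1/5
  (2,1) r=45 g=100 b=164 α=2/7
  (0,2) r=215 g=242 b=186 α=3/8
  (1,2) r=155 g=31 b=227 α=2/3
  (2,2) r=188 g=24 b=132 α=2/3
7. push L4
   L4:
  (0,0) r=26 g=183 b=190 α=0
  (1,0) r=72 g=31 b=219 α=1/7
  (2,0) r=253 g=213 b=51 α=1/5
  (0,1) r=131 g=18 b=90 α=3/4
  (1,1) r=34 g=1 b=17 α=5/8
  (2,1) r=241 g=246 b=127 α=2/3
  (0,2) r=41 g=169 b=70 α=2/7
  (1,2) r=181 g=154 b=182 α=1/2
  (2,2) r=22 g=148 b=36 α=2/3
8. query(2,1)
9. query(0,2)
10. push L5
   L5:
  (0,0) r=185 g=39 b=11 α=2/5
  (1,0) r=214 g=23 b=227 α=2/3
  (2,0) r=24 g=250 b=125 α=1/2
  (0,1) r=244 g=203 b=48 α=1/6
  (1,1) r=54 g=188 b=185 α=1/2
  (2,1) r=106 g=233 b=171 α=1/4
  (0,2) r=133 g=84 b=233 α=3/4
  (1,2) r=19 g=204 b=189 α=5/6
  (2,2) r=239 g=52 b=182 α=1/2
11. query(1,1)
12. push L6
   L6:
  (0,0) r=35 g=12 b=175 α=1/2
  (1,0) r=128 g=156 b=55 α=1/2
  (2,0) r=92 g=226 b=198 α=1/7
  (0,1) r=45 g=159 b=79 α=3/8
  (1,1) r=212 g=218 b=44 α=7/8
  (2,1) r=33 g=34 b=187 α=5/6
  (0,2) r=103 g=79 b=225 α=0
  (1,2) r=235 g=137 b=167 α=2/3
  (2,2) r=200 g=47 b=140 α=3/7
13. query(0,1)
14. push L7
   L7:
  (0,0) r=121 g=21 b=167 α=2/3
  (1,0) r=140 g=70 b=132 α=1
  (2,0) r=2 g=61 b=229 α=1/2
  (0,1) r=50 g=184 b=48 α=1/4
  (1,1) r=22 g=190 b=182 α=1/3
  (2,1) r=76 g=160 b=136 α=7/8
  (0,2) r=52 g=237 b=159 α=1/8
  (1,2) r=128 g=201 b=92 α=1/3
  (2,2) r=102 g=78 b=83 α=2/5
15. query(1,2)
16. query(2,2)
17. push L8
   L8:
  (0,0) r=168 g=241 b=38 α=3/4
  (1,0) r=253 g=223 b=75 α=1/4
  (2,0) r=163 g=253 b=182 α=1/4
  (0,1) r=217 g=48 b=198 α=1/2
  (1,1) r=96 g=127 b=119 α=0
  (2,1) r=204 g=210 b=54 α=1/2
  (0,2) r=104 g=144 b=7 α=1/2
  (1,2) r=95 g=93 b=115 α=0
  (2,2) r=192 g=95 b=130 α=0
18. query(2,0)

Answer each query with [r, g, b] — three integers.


at x=0,y=2 over L1,L2:
+L1 (α=2/3) → [84, 38/3, 142]
+L2 (α=1/2) → [181/2, 253/3, 201/2]
= [90, 84, 100]

(2,1) stack=L3,L4; from [0,0,0]:
L3 α=2/7: [90/7, 200/7, 328/7]
L4 α=2/3: [3464/21, 3644/21, 702/7]
rounded: [165, 174, 100]

at x=0,y=2 over L3,L4:
+L3 (α=3/8) → [645/8, 363/4, 279/4]
+L4 (α=2/7) → [3881/56, 3167/28, 1955/28]
= [69, 113, 70]

query (1,1) [L3,L4,L5] — begin 0,0,0
L3 α=1/5: [49/5, 22/5, 108/5]
L4 α=5/8: [997/40, 91/40, 749/40]
L5 α=1/2: [3157/80, 7611/80, 8149/80]
= [39, 95, 102]

query (0,1) [L3,L4,L5,L6] — begin 0,0,0
after L3 α=1/6: [5, 73/3, 49/6]
after L4 α=3/4: [199/2, 235/12, 1669/24]
after L5 α=1/6: [1483/12, 3611/72, 9497/144]
after L6 α=3/8: [9035/96, 52399/576, 81613/1152]
= [94, 91, 71]

at x=1,y=2 over L3,L4,L5,L6,L7:
+L3 (α=2/3) → [310/3, 62/3, 454/3]
+L4 (α=1/2) → [853/6, 262/3, 500/3]
+L5 (α=5/6) → [1423/36, 1661/9, 3335/18]
+L6 (α=2/3) → [18343/108, 4127/27, 9347/54]
+L7 (α=1/3) → [25255/162, 13681/81, 11831/81]
= [156, 169, 146]

at x=2,y=2 over L3,L4,L5,L6,L7:
+L3 (α=2/3) → [376/3, 16, 88]
+L4 (α=2/3) → [508/9, 104, 160/3]
+L5 (α=1/2) → [2659/18, 78, 353/3]
+L6 (α=3/7) → [10718/63, 453/7, 2672/21]
+L7 (α=2/5) → [15002/105, 2451/35, 3834/35]
rounded: [143, 70, 110]

(2,0) stack=L3,L4,L5,L6,L7,L8; from [0,0,0]:
after L3 α=0: [0, 0, 0]
after L4 α=1/5: [253/5, 213/5, 51/5]
after L5 α=1/2: [373/10, 1463/10, 338/5]
after L6 α=1/7: [1579/35, 5519/35, 3018/35]
after L7 α=1/2: [1649/70, 3827/35, 11033/70]
after L8 α=1/4: [16357/280, 5084/35, 45839/280]
= [58, 145, 164]


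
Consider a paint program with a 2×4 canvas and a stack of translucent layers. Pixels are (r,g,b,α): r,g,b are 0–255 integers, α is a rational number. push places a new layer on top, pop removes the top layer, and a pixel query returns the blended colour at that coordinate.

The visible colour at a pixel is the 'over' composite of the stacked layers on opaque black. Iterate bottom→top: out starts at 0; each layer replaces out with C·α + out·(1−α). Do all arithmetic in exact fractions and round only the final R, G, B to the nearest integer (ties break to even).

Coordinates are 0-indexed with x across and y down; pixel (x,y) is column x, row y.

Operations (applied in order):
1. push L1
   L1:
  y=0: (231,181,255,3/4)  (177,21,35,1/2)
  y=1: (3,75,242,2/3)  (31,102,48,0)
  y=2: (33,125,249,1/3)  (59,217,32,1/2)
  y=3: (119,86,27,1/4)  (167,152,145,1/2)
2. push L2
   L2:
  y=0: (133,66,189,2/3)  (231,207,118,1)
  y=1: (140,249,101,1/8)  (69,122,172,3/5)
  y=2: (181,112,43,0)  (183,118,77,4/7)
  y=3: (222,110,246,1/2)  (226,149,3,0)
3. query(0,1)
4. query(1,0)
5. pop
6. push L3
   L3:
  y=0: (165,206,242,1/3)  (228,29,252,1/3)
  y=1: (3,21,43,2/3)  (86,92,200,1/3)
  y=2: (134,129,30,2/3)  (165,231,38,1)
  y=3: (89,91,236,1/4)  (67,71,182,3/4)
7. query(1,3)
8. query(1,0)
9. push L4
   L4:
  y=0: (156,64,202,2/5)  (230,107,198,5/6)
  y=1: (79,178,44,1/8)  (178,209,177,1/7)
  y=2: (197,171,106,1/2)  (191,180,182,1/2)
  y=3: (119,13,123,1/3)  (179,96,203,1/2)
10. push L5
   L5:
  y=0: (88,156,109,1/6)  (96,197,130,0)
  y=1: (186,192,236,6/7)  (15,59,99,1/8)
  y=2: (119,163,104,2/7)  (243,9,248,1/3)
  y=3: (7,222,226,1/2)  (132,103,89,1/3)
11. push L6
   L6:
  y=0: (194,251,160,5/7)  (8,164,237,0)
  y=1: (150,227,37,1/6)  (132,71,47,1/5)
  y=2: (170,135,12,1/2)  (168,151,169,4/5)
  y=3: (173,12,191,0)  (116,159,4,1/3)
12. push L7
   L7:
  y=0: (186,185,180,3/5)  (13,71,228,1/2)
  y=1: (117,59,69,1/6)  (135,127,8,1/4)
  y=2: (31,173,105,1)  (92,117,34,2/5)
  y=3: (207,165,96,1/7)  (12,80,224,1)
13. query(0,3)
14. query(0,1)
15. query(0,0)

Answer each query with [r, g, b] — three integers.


(0,1) stack=L1,L2; from [0,0,0]:
+L1 (α=2/3) → [2, 50, 484/3]
+L2 (α=1/8) → [77/4, 599/8, 3691/24]
rounded: [19, 75, 154]

query (1,0) [L1,L2] — begin 0,0,0
L1 α=1/2: [177/2, 21/2, 35/2]
L2 α=1: [231, 207, 118]
→ [231, 207, 118]

at x=1,y=3 over L1,L3:
L1 α=1/2: [167/2, 76, 145/2]
L3 α=3/4: [569/8, 289/4, 1237/8]
rounded: [71, 72, 155]

(1,0) stack=L1,L3; from [0,0,0]:
+L1 (α=1/2) → [177/2, 21/2, 35/2]
+L3 (α=1/3) → [135, 50/3, 287/3]
rounded: [135, 17, 96]

query (0,3) [L1,L3,L4,L5,L6,L7] — begin 0,0,0
+L1 (α=1/4) → [119/4, 43/2, 27/4]
+L3 (α=1/4) → [713/16, 311/8, 1025/16]
+L4 (α=1/3) → [555/8, 121/4, 2009/24]
+L5 (α=1/2) → [611/16, 1009/8, 7433/48]
+L6 (α=0) → [611/16, 1009/8, 7433/48]
+L7 (α=1/7) → [3489/56, 3687/28, 8201/56]
= [62, 132, 146]

(0,1) stack=L1,L3,L4,L5,L6,L7; from [0,0,0]:
L1 α=2/3: [2, 50, 484/3]
L3 α=2/3: [8/3, 92/3, 742/9]
L4 α=1/8: [293/24, 589/12, 2795/36]
L5 α=6/7: [27077/168, 2059/12, 53771/252]
L6 α=1/6: [160585/1008, 13019/72, 278179/1512]
L7 α=1/6: [920861/6048, 69343/432, 1495223/9072]
→ [152, 161, 165]

query (0,0) [L1,L3,L4,L5,L6,L7] — begin 0,0,0
after L1 α=3/4: [693/4, 543/4, 765/4]
after L3 α=1/3: [341/2, 955/6, 1249/6]
after L4 α=2/5: [1647/10, 1211/10, 2057/10]
after L5 α=1/6: [1823/12, 1523/12, 2275/12]
after L6 α=5/7: [7643/42, 9053/42, 7075/42]
after L7 α=3/5: [19361/105, 20708/105, 3683/21]
rounded: [184, 197, 175]
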